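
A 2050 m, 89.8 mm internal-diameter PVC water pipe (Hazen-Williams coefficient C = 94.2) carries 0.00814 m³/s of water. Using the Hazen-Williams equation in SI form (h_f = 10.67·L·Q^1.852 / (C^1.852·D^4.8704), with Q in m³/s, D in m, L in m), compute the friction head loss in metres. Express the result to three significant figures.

h_f ≈ 81.7 m

h_f = 10.67·2050·0.00814^1.852 / (94.2^1.852·0.0898^4.8704) = 81.74 m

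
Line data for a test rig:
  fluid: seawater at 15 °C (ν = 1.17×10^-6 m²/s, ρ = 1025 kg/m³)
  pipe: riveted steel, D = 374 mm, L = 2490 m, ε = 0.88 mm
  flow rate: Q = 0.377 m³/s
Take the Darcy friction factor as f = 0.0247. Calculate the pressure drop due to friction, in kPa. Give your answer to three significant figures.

Δp ≈ 993 kPa

V = 4Q/(πD²) = 4·0.377/(π·0.374²) = 3.432 m/s
h_f = f(L/D)V²/(2g) = 0.02470·(2490/0.374)·3.432²/(2·9.81) = 98.71 m
Δp = ρg·h_f = 1025·9.81·98.71 = 992.5 kPa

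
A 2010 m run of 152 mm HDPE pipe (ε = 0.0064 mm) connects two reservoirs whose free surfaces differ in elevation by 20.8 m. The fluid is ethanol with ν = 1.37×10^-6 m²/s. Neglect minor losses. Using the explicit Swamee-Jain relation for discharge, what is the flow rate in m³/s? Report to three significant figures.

Swamee-Jain (Type II): Q = -0.965·√(gD⁵h_f/L)·ln[ε/(3.7D) + √(3.17ν²L/(gD³h_f))]
√(gD⁵h_f/L) = √(9.81·0.152⁵·20.8/2010) = 0.002870
ε/(3.7D) = 1.14×10^-5; √(3.17ν²L/(gD³h_f)) = 1.29×10^-4
Q = -0.965·0.002870·ln(1.406×10^-4) = 0.02457 m³/s
Check: V = 1.35 m/s, Re = 1.50×10^5, f = 0.01676, h_f = 20.7 m ≈ 20.8 m ✓

Q ≈ 0.0246 m³/s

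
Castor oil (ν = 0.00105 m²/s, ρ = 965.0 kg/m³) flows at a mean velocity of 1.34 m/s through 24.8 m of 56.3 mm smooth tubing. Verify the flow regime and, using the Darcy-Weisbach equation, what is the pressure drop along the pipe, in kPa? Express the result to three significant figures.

Δp ≈ 340 kPa

Re = VD/ν = 1.34·0.05630/0.00105 = 71.8 → laminar (Re < 2300)
f = 64/Re = 0.8908
h_f = f(L/D)V²/(2g) = 0.8908·(24.8/0.05630)·1.34²/(2·9.81) = 35.91 m
Δp = ρg·h_f = 965.0·9.81·35.91 = 339.9 kPa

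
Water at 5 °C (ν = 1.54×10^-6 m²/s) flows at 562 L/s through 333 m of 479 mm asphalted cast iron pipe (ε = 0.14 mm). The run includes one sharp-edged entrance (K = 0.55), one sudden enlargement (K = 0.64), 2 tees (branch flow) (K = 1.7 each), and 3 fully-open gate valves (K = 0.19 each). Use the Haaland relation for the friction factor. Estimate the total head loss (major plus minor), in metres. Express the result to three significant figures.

V = 4Q/(πD²) = 3.119 m/s; V²/2g = 0.4957 m
Re = 9.70×10^5, ε/D = 2.92×10^-4 → f = 0.01555 (Haaland)
Major: h_f = f(L/D)·V²/2g = 0.01555·695.2·0.4957 = 5.359 m
Minor: ΣK = 5.16; h_m = ΣK·V²/2g = 2.558 m
Total H_L = 5.359 + 2.558 = 7.917 m

H_L ≈ 7.92 m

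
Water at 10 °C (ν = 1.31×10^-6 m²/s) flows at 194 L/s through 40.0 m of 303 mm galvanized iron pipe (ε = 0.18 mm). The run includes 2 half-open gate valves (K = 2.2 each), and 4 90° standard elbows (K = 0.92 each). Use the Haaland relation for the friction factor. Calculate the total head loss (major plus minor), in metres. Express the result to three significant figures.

V = 4Q/(πD²) = 2.690 m/s; V²/2g = 0.3689 m
Re = 6.22×10^5, ε/D = 5.94×10^-4 → f = 0.01801 (Haaland)
Major: h_f = f(L/D)·V²/2g = 0.01801·132.0·0.3689 = 0.8772 m
Minor: ΣK = 8.08; h_m = ΣK·V²/2g = 2.981 m
Total H_L = 0.8772 + 2.981 = 3.858 m

H_L ≈ 3.86 m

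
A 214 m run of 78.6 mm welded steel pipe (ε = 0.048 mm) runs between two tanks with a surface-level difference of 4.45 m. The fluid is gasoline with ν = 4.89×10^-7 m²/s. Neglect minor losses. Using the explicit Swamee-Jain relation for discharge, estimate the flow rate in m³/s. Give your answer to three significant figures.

Q ≈ 0.00625 m³/s

Swamee-Jain (Type II): Q = -0.965·√(gD⁵h_f/L)·ln[ε/(3.7D) + √(3.17ν²L/(gD³h_f))]
√(gD⁵h_f/L) = √(9.81·0.0786⁵·4.45/214) = 7.823×10^-4
ε/(3.7D) = 1.65×10^-4; √(3.17ν²L/(gD³h_f)) = 8.75×10^-5
Q = -0.965·7.823×10^-4·ln(2.525×10^-4) = 0.006254 m³/s
Check: V = 1.29 m/s, Re = 2.07×10^5, f = 0.01944, h_f = 4.48 m ≈ 4.45 m ✓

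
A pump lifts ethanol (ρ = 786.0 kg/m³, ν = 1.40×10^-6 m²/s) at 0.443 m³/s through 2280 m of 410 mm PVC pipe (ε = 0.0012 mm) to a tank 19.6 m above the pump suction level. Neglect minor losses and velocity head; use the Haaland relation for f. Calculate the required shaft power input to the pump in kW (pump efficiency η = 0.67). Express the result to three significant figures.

V = 4Q/(πD²) = 3.355 m/s; Re = 9.83×10^5; ε/D = 2.93×10^-6; f = 0.01167
h_f = f(L/D)V²/2g = 37.23 m
Total head H = z + h_f = 19.6 + 37.23 = 56.83 m
P_hyd = ρgQH = 786.0·9.81·0.443·56.83 = 194.1 kW
P_shaft = P_hyd/η = 194.1/0.67 = 289.7 kW

P_shaft ≈ 290 kW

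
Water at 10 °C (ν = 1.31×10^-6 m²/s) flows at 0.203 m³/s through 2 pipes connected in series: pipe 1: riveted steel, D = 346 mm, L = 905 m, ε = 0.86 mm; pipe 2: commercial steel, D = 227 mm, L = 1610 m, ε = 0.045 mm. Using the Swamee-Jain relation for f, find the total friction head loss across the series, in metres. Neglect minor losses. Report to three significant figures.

H ≈ 151 m

Pipe 1: V = 2.159 m/s, Re = 5.70×10^5, ε/D = 0.00249, f = 0.02521, h_1 = f(L/D)V²/2g = 15.67 m
Pipe 2: V = 5.016 m/s, Re = 8.69×10^5, ε/D = 1.98×10^-4, f = 0.01487, h_2 = f(L/D)V²/2g = 135.3 m
Series → Q common, losses add: H = Σh = 151.0 m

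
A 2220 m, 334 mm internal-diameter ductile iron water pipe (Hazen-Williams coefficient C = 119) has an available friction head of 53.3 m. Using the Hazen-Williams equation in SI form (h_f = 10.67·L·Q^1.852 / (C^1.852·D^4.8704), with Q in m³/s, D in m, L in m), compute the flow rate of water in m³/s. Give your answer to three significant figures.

Rearranging: Q = [h_f·C^1.852·D^4.8704 / (10.67·L)]^(1/1.852)
Q = [53.3·119^1.852·0.334^4.8704 / (10.67·2220)]^0.540 = 0.2474 m³/s

Q ≈ 0.247 m³/s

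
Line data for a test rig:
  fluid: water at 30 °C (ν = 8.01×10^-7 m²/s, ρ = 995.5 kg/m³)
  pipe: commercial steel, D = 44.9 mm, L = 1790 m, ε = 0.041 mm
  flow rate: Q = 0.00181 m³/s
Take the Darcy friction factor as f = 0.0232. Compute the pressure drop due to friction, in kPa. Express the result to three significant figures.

Δp ≈ 602 kPa

V = 4Q/(πD²) = 4·0.00181/(π·0.0449²) = 1.143 m/s
h_f = f(L/D)V²/(2g) = 0.02320·(1790/0.0449)·1.143²/(2·9.81) = 61.60 m
Δp = ρg·h_f = 995.5·9.81·61.60 = 601.6 kPa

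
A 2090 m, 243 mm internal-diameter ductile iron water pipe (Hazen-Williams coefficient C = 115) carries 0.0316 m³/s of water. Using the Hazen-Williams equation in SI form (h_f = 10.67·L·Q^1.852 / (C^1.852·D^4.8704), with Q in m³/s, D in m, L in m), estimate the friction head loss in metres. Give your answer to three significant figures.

h_f = 10.67·2090·0.0316^1.852 / (115^1.852·0.243^4.8704) = 5.568 m

h_f ≈ 5.57 m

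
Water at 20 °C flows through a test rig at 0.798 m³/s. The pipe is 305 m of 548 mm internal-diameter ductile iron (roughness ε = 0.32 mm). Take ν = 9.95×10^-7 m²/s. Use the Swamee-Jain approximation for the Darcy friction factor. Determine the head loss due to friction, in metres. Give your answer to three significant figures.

h_f ≈ 5.72 m

V = 4Q/(πD²) = 4·0.798/(π·0.548²) = 3.383 m/s
Re = VD/ν = 3.383·0.548/9.95×10^-7 = 1.86×10^6 → turbulent
ε/D = 0.32/548 = 5.84×10^-4
Swamee-Jain: f = 0.01761
h_f = f(L/D)V²/(2g) = 0.01761·(305/0.548)·3.383²/(2·9.81) = 5.720 m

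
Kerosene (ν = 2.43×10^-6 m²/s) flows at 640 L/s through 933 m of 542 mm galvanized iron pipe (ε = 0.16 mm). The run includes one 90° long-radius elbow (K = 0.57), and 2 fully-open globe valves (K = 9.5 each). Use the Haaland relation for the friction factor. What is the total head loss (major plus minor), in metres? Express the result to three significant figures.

V = 4Q/(πD²) = 2.774 m/s; V²/2g = 0.3922 m
Re = 6.19×10^5, ε/D = 2.95×10^-4 → f = 0.01591 (Haaland)
Major: h_f = f(L/D)·V²/2g = 0.01591·1721·0.3922 = 10.74 m
Minor: ΣK = 19.6; h_m = ΣK·V²/2g = 7.675 m
Total H_L = 10.74 + 7.675 = 18.42 m

H_L ≈ 18.4 m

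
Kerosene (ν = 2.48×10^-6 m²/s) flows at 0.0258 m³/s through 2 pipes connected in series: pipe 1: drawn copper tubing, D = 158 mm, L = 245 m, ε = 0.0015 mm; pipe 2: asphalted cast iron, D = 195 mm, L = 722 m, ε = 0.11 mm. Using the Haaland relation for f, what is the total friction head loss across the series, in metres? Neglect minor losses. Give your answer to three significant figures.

H ≈ 5.55 m

Pipe 1: V = 1.316 m/s, Re = 8.38×10^4, ε/D = 9.49×10^-6, f = 0.01853, h_1 = f(L/D)V²/2g = 2.536 m
Pipe 2: V = 0.8639 m/s, Re = 6.79×10^4, ε/D = 5.64×10^-4, f = 0.02141, h_2 = f(L/D)V²/2g = 3.015 m
Series → Q common, losses add: H = Σh = 5.551 m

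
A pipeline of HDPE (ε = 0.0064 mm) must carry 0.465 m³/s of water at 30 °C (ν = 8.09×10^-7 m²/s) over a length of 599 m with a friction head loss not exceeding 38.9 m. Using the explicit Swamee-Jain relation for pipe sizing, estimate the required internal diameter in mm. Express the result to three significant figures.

D ≈ 313 mm

Swamee-Jain (Type III): D = 0.66·[ε^1.25·(LQ²/(gh_f))^4.75 + ν·Q^9.4·(L/(gh_f))^5.2]^0.04
LQ²/(gh_f) = 0.3394; L/(gh_f) = 1.570
Term 1 = ε^1.25·(…)^4.75 = 1.90×10^-9; Term 2 = ν·Q^9.4·(…)^5.2 = 6.31×10^-9
D = 0.66·(1.90×10^-9 + 6.31×10^-9)^0.04 = 0.3134 m = 313 mm
Check: V = 6.03 m/s, Re = 2.34×10^6, f = 0.01089, h_f = 38.5 m ≈ 38.9 m ✓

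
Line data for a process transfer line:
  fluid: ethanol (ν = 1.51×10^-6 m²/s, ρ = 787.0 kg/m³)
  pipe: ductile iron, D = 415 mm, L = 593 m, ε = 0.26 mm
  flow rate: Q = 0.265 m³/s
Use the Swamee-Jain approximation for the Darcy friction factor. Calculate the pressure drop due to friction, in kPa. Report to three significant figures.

Δp ≈ 39.9 kPa

V = 4Q/(πD²) = 4·0.265/(π·0.415²) = 1.959 m/s
Re = VD/ν = 1.959·0.415/1.51×10^-6 = 5.38×10^5 → turbulent
ε/D = 0.26/415 = 6.27×10^-4
Swamee-Jain: f = 0.01847
h_f = f(L/D)V²/(2g) = 0.01847·(593/0.415)·1.959²/(2·9.81) = 5.162 m
Δp = ρg·h_f = 787.0·9.81·5.162 = 39.85 kPa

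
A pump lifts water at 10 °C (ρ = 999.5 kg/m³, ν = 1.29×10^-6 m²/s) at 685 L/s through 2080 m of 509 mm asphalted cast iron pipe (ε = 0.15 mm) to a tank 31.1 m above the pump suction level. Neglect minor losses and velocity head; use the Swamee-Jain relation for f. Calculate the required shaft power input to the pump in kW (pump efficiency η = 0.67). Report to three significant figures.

P_shaft ≈ 679 kW

V = 4Q/(πD²) = 3.366 m/s; Re = 1.33×10^6; ε/D = 2.95×10^-4; f = 0.01553
h_f = f(L/D)V²/2g = 36.67 m
Total head H = z + h_f = 31.1 + 36.67 = 67.77 m
P_hyd = ρgQH = 999.5·9.81·0.685·67.77 = 455.2 kW
P_shaft = P_hyd/η = 455.2/0.67 = 679.3 kW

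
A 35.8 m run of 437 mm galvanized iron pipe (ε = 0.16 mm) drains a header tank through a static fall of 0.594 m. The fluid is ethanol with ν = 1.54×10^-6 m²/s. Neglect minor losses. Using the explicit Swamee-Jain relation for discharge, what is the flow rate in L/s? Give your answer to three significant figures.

Q ≈ 443 L/s

Swamee-Jain (Type II): Q = -0.965·√(gD⁵h_f/L)·ln[ε/(3.7D) + √(3.17ν²L/(gD³h_f))]
√(gD⁵h_f/L) = √(9.81·0.437⁵·0.594/35.8) = 0.05093
ε/(3.7D) = 9.90×10^-5; √(3.17ν²L/(gD³h_f)) = 2.35×10^-5
Q = -0.965·0.05093·ln(1.225×10^-4) = 0.4427 m³/s
Check: V = 2.95 m/s, Re = 8.38×10^5, f = 0.01643, h_f = 0.598 m ≈ 0.594 m ✓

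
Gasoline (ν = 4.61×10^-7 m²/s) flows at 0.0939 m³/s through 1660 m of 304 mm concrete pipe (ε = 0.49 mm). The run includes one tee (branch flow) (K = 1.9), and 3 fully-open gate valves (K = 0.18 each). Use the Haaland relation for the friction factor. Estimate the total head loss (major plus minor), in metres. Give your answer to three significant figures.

V = 4Q/(πD²) = 1.294 m/s; V²/2g = 0.08530 m
Re = 8.53×10^5, ε/D = 0.00161 → f = 0.02240 (Haaland)
Major: h_f = f(L/D)·V²/2g = 0.02240·5461·0.08530 = 10.43 m
Minor: ΣK = 2.44; h_m = ΣK·V²/2g = 0.2081 m
Total H_L = 10.43 + 0.2081 = 10.64 m

H_L ≈ 10.6 m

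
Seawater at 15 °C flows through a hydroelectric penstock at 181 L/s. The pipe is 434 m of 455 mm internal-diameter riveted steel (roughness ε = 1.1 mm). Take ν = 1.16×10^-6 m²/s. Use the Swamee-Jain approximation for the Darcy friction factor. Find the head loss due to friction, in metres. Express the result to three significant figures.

h_f ≈ 1.51 m

V = 4Q/(πD²) = 4·0.181/(π·0.455²) = 1.113 m/s
Re = VD/ν = 1.113·0.455/1.16×10^-6 = 4.37×10^5 → turbulent
ε/D = 1.1/455 = 0.00242
Swamee-Jain: f = 0.02513
h_f = f(L/D)V²/(2g) = 0.02513·(434/0.455)·1.113²/(2·9.81) = 1.514 m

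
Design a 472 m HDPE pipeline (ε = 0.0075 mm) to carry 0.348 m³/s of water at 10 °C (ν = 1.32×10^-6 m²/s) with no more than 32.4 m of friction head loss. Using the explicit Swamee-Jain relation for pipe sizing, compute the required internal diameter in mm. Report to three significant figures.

Swamee-Jain (Type III): D = 0.66·[ε^1.25·(LQ²/(gh_f))^4.75 + ν·Q^9.4·(L/(gh_f))^5.2]^0.04
LQ²/(gh_f) = 0.1798; L/(gh_f) = 1.485
Term 1 = ε^1.25·(…)^4.75 = 1.13×10^-10; Term 2 = ν·Q^9.4·(…)^5.2 = 5.06×10^-10
D = 0.66·(1.13×10^-10 + 5.06×10^-10)^0.04 = 0.2826 m = 283 mm
Check: V = 5.55 m/s, Re = 1.19×10^6, f = 0.01196, h_f = 31.3 m ≈ 32.4 m ✓

D ≈ 283 mm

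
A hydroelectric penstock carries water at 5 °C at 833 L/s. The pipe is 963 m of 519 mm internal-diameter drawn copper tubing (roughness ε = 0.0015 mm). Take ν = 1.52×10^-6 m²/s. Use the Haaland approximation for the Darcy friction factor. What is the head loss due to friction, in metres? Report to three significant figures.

h_f ≈ 16.3 m

V = 4Q/(πD²) = 4·0.833/(π·0.519²) = 3.937 m/s
Re = VD/ν = 3.937·0.519/1.52×10^-6 = 1.34×10^6 → turbulent
ε/D = 0.0015/519 = 2.89×10^-6
Haaland: f = 0.01109
h_f = f(L/D)V²/(2g) = 0.01109·(963/0.519)·3.937²/(2·9.81) = 16.26 m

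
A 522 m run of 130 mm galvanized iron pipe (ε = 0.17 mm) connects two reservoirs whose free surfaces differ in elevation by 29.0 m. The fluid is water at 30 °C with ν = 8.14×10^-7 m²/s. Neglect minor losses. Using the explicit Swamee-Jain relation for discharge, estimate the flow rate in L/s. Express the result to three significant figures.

Swamee-Jain (Type II): Q = -0.965·√(gD⁵h_f/L)·ln[ε/(3.7D) + √(3.17ν²L/(gD³h_f))]
√(gD⁵h_f/L) = √(9.81·0.130⁵·29.0/522) = 0.004498
ε/(3.7D) = 3.53×10^-4; √(3.17ν²L/(gD³h_f)) = 4.19×10^-5
Q = -0.965·0.004498·ln(3.953×10^-4) = 0.03401 m³/s
Check: V = 2.56 m/s, Re = 4.09×10^5, f = 0.02171, h_f = 29.2 m ≈ 29.0 m ✓

Q ≈ 34.0 L/s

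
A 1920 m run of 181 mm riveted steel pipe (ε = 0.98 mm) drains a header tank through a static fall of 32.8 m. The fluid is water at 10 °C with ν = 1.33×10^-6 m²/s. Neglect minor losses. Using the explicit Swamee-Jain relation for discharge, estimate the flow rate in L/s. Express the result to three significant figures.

Swamee-Jain (Type II): Q = -0.965·√(gD⁵h_f/L)·ln[ε/(3.7D) + √(3.17ν²L/(gD³h_f))]
√(gD⁵h_f/L) = √(9.81·0.181⁵·32.8/1920) = 0.005706
ε/(3.7D) = 0.00146; √(3.17ν²L/(gD³h_f)) = 7.51×10^-5
Q = -0.965·0.005706·ln(0.001538) = 0.03566 m³/s
Check: V = 1.39 m/s, Re = 1.89×10^5, f = 0.03177, h_f = 33.0 m ≈ 32.8 m ✓

Q ≈ 35.7 L/s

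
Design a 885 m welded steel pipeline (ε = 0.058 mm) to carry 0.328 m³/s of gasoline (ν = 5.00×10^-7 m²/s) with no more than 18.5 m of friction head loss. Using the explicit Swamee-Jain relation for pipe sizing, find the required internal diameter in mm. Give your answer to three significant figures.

Swamee-Jain (Type III): D = 0.66·[ε^1.25·(LQ²/(gh_f))^4.75 + ν·Q^9.4·(L/(gh_f))^5.2]^0.04
LQ²/(gh_f) = 0.5246; L/(gh_f) = 4.876
Term 1 = ε^1.25·(…)^4.75 = 2.36×10^-7; Term 2 = ν·Q^9.4·(…)^5.2 = 5.32×10^-8
D = 0.66·(2.36×10^-7 + 5.32×10^-8)^0.04 = 0.3614 m = 361 mm
Check: V = 3.20 m/s, Re = 2.31×10^6, f = 0.01373, h_f = 17.5 m ≈ 18.5 m ✓

D ≈ 361 mm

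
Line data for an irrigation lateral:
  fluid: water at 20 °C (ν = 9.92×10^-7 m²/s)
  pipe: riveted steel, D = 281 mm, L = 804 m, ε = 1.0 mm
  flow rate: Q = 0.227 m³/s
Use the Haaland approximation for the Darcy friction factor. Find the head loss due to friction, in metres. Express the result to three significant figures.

V = 4Q/(πD²) = 4·0.227/(π·0.281²) = 3.660 m/s
Re = VD/ν = 3.660·0.281/9.92×10^-7 = 1.04×10^6 → turbulent
ε/D = 1.0/281 = 0.00356
Haaland: f = 0.02763
h_f = f(L/D)V²/(2g) = 0.02763·(804/0.281)·3.660²/(2·9.81) = 53.98 m

h_f ≈ 54.0 m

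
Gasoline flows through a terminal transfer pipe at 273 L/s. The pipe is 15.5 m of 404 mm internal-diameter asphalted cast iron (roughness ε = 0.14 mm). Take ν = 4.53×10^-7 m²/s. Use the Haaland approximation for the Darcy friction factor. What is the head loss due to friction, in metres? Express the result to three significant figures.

h_f ≈ 0.140 m

V = 4Q/(πD²) = 4·0.273/(π·0.404²) = 2.130 m/s
Re = VD/ν = 2.130·0.404/4.53×10^-7 = 1.90×10^6 → turbulent
ε/D = 0.14/404 = 3.47×10^-4
Haaland: f = 0.01575
h_f = f(L/D)V²/(2g) = 0.01575·(15.5/0.404)·2.130²/(2·9.81) = 0.1397 m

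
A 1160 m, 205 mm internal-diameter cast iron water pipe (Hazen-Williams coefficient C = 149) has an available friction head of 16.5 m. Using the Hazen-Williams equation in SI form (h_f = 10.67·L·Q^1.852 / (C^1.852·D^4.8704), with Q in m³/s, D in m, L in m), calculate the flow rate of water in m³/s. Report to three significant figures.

Q ≈ 0.0647 m³/s

Rearranging: Q = [h_f·C^1.852·D^4.8704 / (10.67·L)]^(1/1.852)
Q = [16.5·149^1.852·0.205^4.8704 / (10.67·1160)]^0.540 = 0.06468 m³/s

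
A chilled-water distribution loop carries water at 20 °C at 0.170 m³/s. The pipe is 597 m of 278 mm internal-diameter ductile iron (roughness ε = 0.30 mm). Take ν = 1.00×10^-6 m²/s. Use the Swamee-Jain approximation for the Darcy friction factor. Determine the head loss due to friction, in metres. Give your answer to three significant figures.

V = 4Q/(πD²) = 4·0.170/(π·0.278²) = 2.801 m/s
Re = VD/ν = 2.801·0.278/1.00×10^-6 = 7.79×10^5 → turbulent
ε/D = 0.30/278 = 0.00108
Swamee-Jain: f = 0.02047
h_f = f(L/D)V²/(2g) = 0.02047·(597/0.278)·2.801²/(2·9.81) = 17.58 m

h_f ≈ 17.6 m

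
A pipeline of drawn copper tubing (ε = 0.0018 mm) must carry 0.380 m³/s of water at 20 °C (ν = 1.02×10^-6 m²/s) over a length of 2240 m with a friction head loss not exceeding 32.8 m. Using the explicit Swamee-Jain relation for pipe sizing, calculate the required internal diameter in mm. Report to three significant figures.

Swamee-Jain (Type III): D = 0.66·[ε^1.25·(LQ²/(gh_f))^4.75 + ν·Q^9.4·(L/(gh_f))^5.2]^0.04
LQ²/(gh_f) = 1.005; L/(gh_f) = 6.962
Term 1 = ε^1.25·(…)^4.75 = 6.76×10^-8; Term 2 = ν·Q^9.4·(…)^5.2 = 2.76×10^-6
D = 0.66·(6.76×10^-8 + 2.76×10^-6)^0.04 = 0.3959 m = 396 mm
Check: V = 3.09 m/s, Re = 1.20×10^6, f = 0.01139, h_f = 31.3 m ≈ 32.8 m ✓

D ≈ 396 mm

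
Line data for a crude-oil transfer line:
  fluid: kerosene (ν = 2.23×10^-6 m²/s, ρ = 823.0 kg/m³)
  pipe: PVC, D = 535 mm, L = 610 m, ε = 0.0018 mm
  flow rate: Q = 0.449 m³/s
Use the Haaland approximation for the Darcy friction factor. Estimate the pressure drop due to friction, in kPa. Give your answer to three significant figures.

V = 4Q/(πD²) = 4·0.449/(π·0.535²) = 1.997 m/s
Re = VD/ν = 1.997·0.535/2.23×10^-6 = 4.79×10^5 → turbulent
ε/D = 0.0018/535 = 3.36×10^-6
Haaland: f = 0.01320
h_f = f(L/D)V²/(2g) = 0.01320·(610/0.535)·1.997²/(2·9.81) = 3.060 m
Δp = ρg·h_f = 823.0·9.81·3.060 = 24.70 kPa

Δp ≈ 24.7 kPa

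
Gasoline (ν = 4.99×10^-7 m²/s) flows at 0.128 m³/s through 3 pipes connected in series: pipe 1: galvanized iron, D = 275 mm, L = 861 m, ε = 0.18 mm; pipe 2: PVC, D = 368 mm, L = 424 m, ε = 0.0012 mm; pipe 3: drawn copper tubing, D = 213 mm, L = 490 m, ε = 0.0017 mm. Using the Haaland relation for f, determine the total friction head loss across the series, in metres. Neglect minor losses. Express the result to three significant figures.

Pipe 1: V = 2.155 m/s, Re = 1.19×10^6, ε/D = 6.55×10^-4, f = 0.01810, h_1 = f(L/D)V²/2g = 13.41 m
Pipe 2: V = 1.203 m/s, Re = 8.88×10^5, ε/D = 3.26×10^-6, f = 0.01187, h_2 = f(L/D)V²/2g = 1.010 m
Pipe 3: V = 3.592 m/s, Re = 1.53×10^6, ε/D = 7.98×10^-6, f = 0.01099, h_3 = f(L/D)V²/2g = 16.63 m
Series → Q common, losses add: H = Σh = 31.05 m

H ≈ 31.0 m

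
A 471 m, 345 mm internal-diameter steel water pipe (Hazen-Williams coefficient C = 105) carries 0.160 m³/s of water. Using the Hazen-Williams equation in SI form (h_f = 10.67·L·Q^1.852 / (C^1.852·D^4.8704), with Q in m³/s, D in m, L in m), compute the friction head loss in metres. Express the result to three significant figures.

h_f = 10.67·471·0.160^1.852 / (105^1.852·0.345^4.8704) = 5.432 m

h_f ≈ 5.43 m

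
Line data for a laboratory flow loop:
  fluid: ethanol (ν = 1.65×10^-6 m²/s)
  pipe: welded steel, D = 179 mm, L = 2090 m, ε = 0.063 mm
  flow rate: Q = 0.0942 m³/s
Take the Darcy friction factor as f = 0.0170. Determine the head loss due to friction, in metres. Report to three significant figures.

V = 4Q/(πD²) = 4·0.0942/(π·0.179²) = 3.743 m/s
h_f = f(L/D)V²/(2g) = 0.01700·(2090/0.179)·3.743²/(2·9.81) = 141.8 m

h_f ≈ 142 m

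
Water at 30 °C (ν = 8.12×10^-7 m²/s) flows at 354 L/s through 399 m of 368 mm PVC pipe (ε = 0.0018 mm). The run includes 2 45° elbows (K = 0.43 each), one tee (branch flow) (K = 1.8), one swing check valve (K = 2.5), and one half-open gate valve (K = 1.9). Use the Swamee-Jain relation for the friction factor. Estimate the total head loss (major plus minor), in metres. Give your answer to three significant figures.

V = 4Q/(πD²) = 3.328 m/s; V²/2g = 0.5646 m
Re = 1.51×10^6, ε/D = 4.89×10^-6 → f = 0.01100 (Swamee-Jain)
Major: h_f = f(L/D)·V²/2g = 0.01100·1084·0.5646 = 6.735 m
Minor: ΣK = 7.06; h_m = ΣK·V²/2g = 3.986 m
Total H_L = 6.735 + 3.986 = 10.72 m

H_L ≈ 10.7 m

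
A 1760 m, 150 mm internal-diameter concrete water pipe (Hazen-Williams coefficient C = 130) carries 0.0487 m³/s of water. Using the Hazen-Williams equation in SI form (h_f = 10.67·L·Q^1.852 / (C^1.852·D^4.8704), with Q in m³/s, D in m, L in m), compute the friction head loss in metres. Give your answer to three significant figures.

h_f ≈ 87.2 m

h_f = 10.67·1760·0.0487^1.852 / (130^1.852·0.150^4.8704) = 87.24 m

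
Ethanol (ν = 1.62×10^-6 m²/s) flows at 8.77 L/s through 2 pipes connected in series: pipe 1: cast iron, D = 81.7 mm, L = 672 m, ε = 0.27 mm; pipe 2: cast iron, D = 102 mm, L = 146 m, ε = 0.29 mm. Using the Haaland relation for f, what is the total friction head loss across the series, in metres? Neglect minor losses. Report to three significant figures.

H ≈ 35.4 m

Pipe 1: V = 1.673 m/s, Re = 8.44×10^4, ε/D = 0.00330, f = 0.02824, h_1 = f(L/D)V²/2g = 33.13 m
Pipe 2: V = 1.073 m/s, Re = 6.76×10^4, ε/D = 0.00284, f = 0.02757, h_2 = f(L/D)V²/2g = 2.317 m
Series → Q common, losses add: H = Σh = 35.45 m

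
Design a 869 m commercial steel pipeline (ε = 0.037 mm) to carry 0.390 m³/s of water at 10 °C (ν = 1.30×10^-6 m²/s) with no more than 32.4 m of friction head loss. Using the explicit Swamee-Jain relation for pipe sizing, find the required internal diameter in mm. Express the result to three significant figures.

D ≈ 343 mm

Swamee-Jain (Type III): D = 0.66·[ε^1.25·(LQ²/(gh_f))^4.75 + ν·Q^9.4·(L/(gh_f))^5.2]^0.04
LQ²/(gh_f) = 0.4158; L/(gh_f) = 2.734
Term 1 = ε^1.25·(…)^4.75 = 4.47×10^-8; Term 2 = ν·Q^9.4·(…)^5.2 = 3.48×10^-8
D = 0.66·(4.47×10^-8 + 3.48×10^-8)^0.04 = 0.3432 m = 343 mm
Check: V = 4.22 m/s, Re = 1.11×10^6, f = 0.01351, h_f = 31.0 m ≈ 32.4 m ✓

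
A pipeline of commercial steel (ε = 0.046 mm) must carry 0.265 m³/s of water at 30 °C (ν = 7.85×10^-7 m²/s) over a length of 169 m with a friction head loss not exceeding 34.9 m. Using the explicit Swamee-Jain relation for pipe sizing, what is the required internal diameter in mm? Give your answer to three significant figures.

D ≈ 213 mm

Swamee-Jain (Type III): D = 0.66·[ε^1.25·(LQ²/(gh_f))^4.75 + ν·Q^9.4·(L/(gh_f))^5.2]^0.04
LQ²/(gh_f) = 0.03466; L/(gh_f) = 0.4936
Term 1 = ε^1.25·(…)^4.75 = 4.39×10^-13; Term 2 = ν·Q^9.4·(…)^5.2 = 7.57×10^-14
D = 0.66·(4.39×10^-13 + 7.57×10^-14)^0.04 = 0.2128 m = 213 mm
Check: V = 7.45 m/s, Re = 2.02×10^6, f = 0.01451, h_f = 32.6 m ≈ 34.9 m ✓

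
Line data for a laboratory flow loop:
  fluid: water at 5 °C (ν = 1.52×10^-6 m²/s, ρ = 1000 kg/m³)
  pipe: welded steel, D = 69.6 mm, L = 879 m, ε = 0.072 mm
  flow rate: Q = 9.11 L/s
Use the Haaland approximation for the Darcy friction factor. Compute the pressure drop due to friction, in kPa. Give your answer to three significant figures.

V = 4Q/(πD²) = 4·0.00911/(π·0.0696²) = 2.394 m/s
Re = VD/ν = 2.394·0.0696/1.52×10^-6 = 1.10×10^5 → turbulent
ε/D = 0.072/69.6 = 0.00103
Haaland: f = 0.02191
h_f = f(L/D)V²/(2g) = 0.02191·(879/0.0696)·2.394²/(2·9.81) = 80.87 m
Δp = ρg·h_f = 1000·9.81·80.87 = 793.4 kPa

Δp ≈ 793 kPa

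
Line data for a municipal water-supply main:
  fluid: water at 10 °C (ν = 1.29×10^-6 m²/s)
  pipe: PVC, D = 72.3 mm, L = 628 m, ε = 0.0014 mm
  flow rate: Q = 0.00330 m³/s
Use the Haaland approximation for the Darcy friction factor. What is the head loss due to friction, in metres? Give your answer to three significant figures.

V = 4Q/(πD²) = 4·0.00330/(π·0.0723²) = 0.8038 m/s
Re = VD/ν = 0.8038·0.0723/1.29×10^-6 = 4.51×10^4 → turbulent
ε/D = 0.0014/72.3 = 1.94×10^-5
Haaland: f = 0.02125
h_f = f(L/D)V²/(2g) = 0.02125·(628/0.0723)·0.8038²/(2·9.81) = 6.079 m

h_f ≈ 6.08 m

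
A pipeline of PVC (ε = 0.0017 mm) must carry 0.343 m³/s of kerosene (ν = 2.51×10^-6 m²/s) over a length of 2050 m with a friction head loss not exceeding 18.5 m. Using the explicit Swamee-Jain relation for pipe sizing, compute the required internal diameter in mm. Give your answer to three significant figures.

Swamee-Jain (Type III): D = 0.66·[ε^1.25·(LQ²/(gh_f))^4.75 + ν·Q^9.4·(L/(gh_f))^5.2]^0.04
LQ²/(gh_f) = 1.329; L/(gh_f) = 11.30
Term 1 = ε^1.25·(…)^4.75 = 2.37×10^-7; Term 2 = ν·Q^9.4·(…)^5.2 = 3.21×10^-5
D = 0.66·(2.37×10^-7 + 3.21×10^-5)^0.04 = 0.4365 m = 436 mm
Check: V = 2.29 m/s, Re = 3.99×10^5, f = 0.01369, h_f = 17.2 m ≈ 18.5 m ✓

D ≈ 436 mm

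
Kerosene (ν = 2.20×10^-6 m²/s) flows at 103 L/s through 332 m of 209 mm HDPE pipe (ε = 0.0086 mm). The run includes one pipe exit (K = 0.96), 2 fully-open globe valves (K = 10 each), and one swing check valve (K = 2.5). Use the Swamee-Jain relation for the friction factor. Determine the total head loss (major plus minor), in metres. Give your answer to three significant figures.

H_L ≈ 21.7 m

V = 4Q/(πD²) = 3.002 m/s; V²/2g = 0.4594 m
Re = 2.85×10^5, ε/D = 4.11×10^-5 → f = 0.01496 (Swamee-Jain)
Major: h_f = f(L/D)·V²/2g = 0.01496·1589·0.4594 = 10.92 m
Minor: ΣK = 23.5; h_m = ΣK·V²/2g = 10.78 m
Total H_L = 10.92 + 10.78 = 21.70 m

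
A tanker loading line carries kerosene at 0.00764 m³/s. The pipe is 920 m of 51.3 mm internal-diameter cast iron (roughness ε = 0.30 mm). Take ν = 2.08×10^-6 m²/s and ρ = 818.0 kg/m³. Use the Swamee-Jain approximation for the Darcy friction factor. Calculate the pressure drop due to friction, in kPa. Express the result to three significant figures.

V = 4Q/(πD²) = 4·0.00764/(π·0.0513²) = 3.696 m/s
Re = VD/ν = 3.696·0.0513/2.08×10^-6 = 9.12×10^4 → turbulent
ε/D = 0.30/51.3 = 0.00585
Swamee-Jain: f = 0.03306
h_f = f(L/D)V²/(2g) = 0.03306·(920/0.0513)·3.696²/(2·9.81) = 412.8 m
Δp = ρg·h_f = 818.0·9.81·412.8 = 3313 kPa

Δp ≈ 3310 kPa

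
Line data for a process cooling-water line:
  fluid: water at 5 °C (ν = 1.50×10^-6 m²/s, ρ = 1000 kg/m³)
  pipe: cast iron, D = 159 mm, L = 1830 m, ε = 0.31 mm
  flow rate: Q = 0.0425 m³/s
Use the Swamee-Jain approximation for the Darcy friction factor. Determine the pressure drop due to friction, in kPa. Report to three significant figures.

V = 4Q/(πD²) = 4·0.0425/(π·0.159²) = 2.140 m/s
Re = VD/ν = 2.140·0.159/1.50×10^-6 = 2.27×10^5 → turbulent
ε/D = 0.31/159 = 0.00195
Swamee-Jain: f = 0.02423
h_f = f(L/D)V²/(2g) = 0.02423·(1830/0.159)·2.140²/(2·9.81) = 65.13 m
Δp = ρg·h_f = 1000·9.81·65.13 = 638.9 kPa

Δp ≈ 639 kPa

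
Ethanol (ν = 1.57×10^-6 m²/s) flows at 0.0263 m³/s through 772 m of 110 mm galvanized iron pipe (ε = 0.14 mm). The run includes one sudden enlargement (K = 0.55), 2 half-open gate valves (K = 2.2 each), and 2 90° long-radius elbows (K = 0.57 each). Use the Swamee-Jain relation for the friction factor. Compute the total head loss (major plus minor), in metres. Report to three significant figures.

V = 4Q/(πD²) = 2.767 m/s; V²/2g = 0.3904 m
Re = 1.94×10^5, ε/D = 0.00127 → f = 0.02224 (Swamee-Jain)
Major: h_f = f(L/D)·V²/2g = 0.02224·7018·0.3904 = 60.93 m
Minor: ΣK = 6.09; h_m = ΣK·V²/2g = 2.377 m
Total H_L = 60.93 + 2.377 = 63.31 m

H_L ≈ 63.3 m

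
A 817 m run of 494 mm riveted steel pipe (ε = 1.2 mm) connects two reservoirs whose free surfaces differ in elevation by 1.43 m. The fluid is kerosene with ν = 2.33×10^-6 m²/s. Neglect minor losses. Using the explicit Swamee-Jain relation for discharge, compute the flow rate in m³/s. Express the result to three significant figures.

Q ≈ 0.156 m³/s

Swamee-Jain (Type II): Q = -0.965·√(gD⁵h_f/L)·ln[ε/(3.7D) + √(3.17ν²L/(gD³h_f))]
√(gD⁵h_f/L) = √(9.81·0.494⁵·1.43/817) = 0.02248
ε/(3.7D) = 6.57×10^-4; √(3.17ν²L/(gD³h_f)) = 9.12×10^-5
Q = -0.965·0.02248·ln(7.477×10^-4) = 0.1561 m³/s
Check: V = 0.815 m/s, Re = 1.73×10^5, f = 0.02577, h_f = 1.44 m ≈ 1.43 m ✓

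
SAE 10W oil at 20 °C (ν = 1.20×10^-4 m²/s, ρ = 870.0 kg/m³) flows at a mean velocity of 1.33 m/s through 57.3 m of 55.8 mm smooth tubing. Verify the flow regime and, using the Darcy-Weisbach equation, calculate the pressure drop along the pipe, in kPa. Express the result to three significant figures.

Δp ≈ 81.8 kPa

Re = VD/ν = 1.33·0.05580/1.20×10^-4 = 618 → laminar (Re < 2300)
f = 64/Re = 0.1035
h_f = f(L/D)V²/(2g) = 0.1035·(57.3/0.05580)·1.33²/(2·9.81) = 9.581 m
Δp = ρg·h_f = 870.0·9.81·9.581 = 81.77 kPa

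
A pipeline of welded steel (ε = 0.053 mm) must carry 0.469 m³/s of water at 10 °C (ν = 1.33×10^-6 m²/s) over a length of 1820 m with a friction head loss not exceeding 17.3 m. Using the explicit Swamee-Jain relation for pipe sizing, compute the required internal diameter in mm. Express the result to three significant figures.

D ≈ 487 mm

Swamee-Jain (Type III): D = 0.66·[ε^1.25·(LQ²/(gh_f))^4.75 + ν·Q^9.4·(L/(gh_f))^5.2]^0.04
LQ²/(gh_f) = 2.359; L/(gh_f) = 10.72
Term 1 = ε^1.25·(…)^4.75 = 2.66×10^-4; Term 2 = ν·Q^9.4·(…)^5.2 = 2.46×10^-4
D = 0.66·(2.66×10^-4 + 2.46×10^-4)^0.04 = 0.4874 m = 487 mm
Check: V = 2.51 m/s, Re = 9.21×10^5, f = 0.01373, h_f = 16.5 m ≈ 17.3 m ✓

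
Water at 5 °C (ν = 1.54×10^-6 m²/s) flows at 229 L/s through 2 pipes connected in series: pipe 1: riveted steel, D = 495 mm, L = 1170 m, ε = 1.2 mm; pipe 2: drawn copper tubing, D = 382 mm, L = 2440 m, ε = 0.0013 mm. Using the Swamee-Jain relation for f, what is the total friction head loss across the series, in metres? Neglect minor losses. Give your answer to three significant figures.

Pipe 1: V = 1.190 m/s, Re = 3.82×10^5, ε/D = 0.00242, f = 0.02521, h_1 = f(L/D)V²/2g = 4.301 m
Pipe 2: V = 1.998 m/s, Re = 4.96×10^5, ε/D = 3.40×10^-6, f = 0.01317, h_2 = f(L/D)V²/2g = 17.11 m
Series → Q common, losses add: H = Σh = 21.41 m

H ≈ 21.4 m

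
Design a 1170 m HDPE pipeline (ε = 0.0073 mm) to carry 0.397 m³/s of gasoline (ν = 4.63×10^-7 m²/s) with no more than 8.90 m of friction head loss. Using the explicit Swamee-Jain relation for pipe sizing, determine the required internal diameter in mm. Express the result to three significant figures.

D ≈ 450 mm

Swamee-Jain (Type III): D = 0.66·[ε^1.25·(LQ²/(gh_f))^4.75 + ν·Q^9.4·(L/(gh_f))^5.2]^0.04
LQ²/(gh_f) = 2.112; L/(gh_f) = 13.40
Term 1 = ε^1.25·(…)^4.75 = 1.32×10^-5; Term 2 = ν·Q^9.4·(…)^5.2 = 5.69×10^-5
D = 0.66·(1.32×10^-5 + 5.69×10^-5)^0.04 = 0.4502 m = 450 mm
Check: V = 2.49 m/s, Re = 2.43×10^6, f = 0.01070, h_f = 8.82 m ≈ 8.90 m ✓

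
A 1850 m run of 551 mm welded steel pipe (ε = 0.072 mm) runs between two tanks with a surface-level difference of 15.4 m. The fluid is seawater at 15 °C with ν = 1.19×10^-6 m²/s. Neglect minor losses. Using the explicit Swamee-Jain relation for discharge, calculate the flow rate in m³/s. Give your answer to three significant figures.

Q ≈ 0.611 m³/s

Swamee-Jain (Type II): Q = -0.965·√(gD⁵h_f/L)·ln[ε/(3.7D) + √(3.17ν²L/(gD³h_f))]
√(gD⁵h_f/L) = √(9.81·0.551⁵·15.4/1850) = 0.06440
ε/(3.7D) = 3.53×10^-5; √(3.17ν²L/(gD³h_f)) = 1.81×10^-5
Q = -0.965·0.06440·ln(5.344×10^-5) = 0.6113 m³/s
Check: V = 2.56 m/s, Re = 1.19×10^6, f = 0.01377, h_f = 15.5 m ≈ 15.4 m ✓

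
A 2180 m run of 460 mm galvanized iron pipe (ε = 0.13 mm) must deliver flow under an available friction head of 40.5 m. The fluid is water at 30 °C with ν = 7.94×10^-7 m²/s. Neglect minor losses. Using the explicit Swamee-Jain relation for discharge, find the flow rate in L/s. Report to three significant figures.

Swamee-Jain (Type II): Q = -0.965·√(gD⁵h_f/L)·ln[ε/(3.7D) + √(3.17ν²L/(gD³h_f))]
√(gD⁵h_f/L) = √(9.81·0.460⁵·40.5/2180) = 0.06127
ε/(3.7D) = 7.64×10^-5; √(3.17ν²L/(gD³h_f)) = 1.06×10^-5
Q = -0.965·0.06127·ln(8.699×10^-5) = 0.5528 m³/s
Check: V = 3.33 m/s, Re = 1.93×10^6, f = 0.01524, h_f = 40.7 m ≈ 40.5 m ✓

Q ≈ 553 L/s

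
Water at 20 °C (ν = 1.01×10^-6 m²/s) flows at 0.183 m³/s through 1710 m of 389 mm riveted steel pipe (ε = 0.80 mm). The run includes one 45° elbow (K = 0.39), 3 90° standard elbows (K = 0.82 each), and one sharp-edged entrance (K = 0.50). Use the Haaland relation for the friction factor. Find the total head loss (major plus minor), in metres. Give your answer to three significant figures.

V = 4Q/(πD²) = 1.540 m/s; V²/2g = 0.1208 m
Re = 5.93×10^5, ε/D = 0.00206 → f = 0.02391 (Haaland)
Major: h_f = f(L/D)·V²/2g = 0.02391·4396·0.1208 = 12.70 m
Minor: ΣK = 3.35; h_m = ΣK·V²/2g = 0.4048 m
Total H_L = 12.70 + 0.4048 = 13.11 m

H_L ≈ 13.1 m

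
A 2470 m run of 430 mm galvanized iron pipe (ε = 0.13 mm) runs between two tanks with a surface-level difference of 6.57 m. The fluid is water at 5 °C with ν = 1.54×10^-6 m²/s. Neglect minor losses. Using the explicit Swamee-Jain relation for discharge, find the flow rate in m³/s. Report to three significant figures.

Q ≈ 0.167 m³/s

Swamee-Jain (Type II): Q = -0.965·√(gD⁵h_f/L)·ln[ε/(3.7D) + √(3.17ν²L/(gD³h_f))]
√(gD⁵h_f/L) = √(9.81·0.430⁵·6.57/2470) = 0.01959
ε/(3.7D) = 8.17×10^-5; √(3.17ν²L/(gD³h_f)) = 6.02×10^-5
Q = -0.965·0.01959·ln(1.419×10^-4) = 0.1675 m³/s
Check: V = 1.15 m/s, Re = 3.22×10^5, f = 0.01697, h_f = 6.61 m ≈ 6.57 m ✓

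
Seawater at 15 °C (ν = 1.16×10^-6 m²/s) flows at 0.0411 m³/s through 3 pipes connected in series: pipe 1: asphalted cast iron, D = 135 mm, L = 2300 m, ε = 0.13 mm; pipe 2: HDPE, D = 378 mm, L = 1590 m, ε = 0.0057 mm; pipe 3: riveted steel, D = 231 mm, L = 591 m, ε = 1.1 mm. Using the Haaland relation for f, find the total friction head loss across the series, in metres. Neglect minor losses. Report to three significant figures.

H ≈ 150 m

Pipe 1: V = 2.871 m/s, Re = 3.34×10^5, ε/D = 9.63×10^-4, f = 0.02028, h_1 = f(L/D)V²/2g = 145.2 m
Pipe 2: V = 0.3662 m/s, Re = 1.19×10^5, ε/D = 1.51×10^-5, f = 0.01725, h_2 = f(L/D)V²/2g = 0.4960 m
Pipe 3: V = 0.9807 m/s, Re = 1.95×10^5, ε/D = 0.00476, f = 0.03044, h_3 = f(L/D)V²/2g = 3.817 m
Series → Q common, losses add: H = Σh = 149.5 m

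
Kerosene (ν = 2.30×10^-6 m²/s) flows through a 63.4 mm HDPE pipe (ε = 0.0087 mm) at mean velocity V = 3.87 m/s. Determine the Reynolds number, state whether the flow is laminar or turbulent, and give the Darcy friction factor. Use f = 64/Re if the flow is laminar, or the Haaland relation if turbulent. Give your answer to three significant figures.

Re ≈ 1.07×10^5; turbulent; f ≈ 0.0182

Re = VD/ν = 3.870·0.0634/2.30×10^-6 = 1.07×10^5
Re > 4000 → turbulent; ε/D = 1.37×10^-4
Haaland: f = 0.01823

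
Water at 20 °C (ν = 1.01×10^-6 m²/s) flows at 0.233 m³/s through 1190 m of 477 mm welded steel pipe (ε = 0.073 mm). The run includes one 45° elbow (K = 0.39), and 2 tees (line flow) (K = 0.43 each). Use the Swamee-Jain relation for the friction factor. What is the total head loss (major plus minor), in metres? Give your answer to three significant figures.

H_L ≈ 3.30 m

V = 4Q/(πD²) = 1.304 m/s; V²/2g = 0.08665 m
Re = 6.16×10^5, ε/D = 1.53×10^-4 → f = 0.01476 (Swamee-Jain)
Major: h_f = f(L/D)·V²/2g = 0.01476·2495·0.08665 = 3.191 m
Minor: ΣK = 1.25; h_m = ΣK·V²/2g = 0.1083 m
Total H_L = 3.191 + 0.1083 = 3.300 m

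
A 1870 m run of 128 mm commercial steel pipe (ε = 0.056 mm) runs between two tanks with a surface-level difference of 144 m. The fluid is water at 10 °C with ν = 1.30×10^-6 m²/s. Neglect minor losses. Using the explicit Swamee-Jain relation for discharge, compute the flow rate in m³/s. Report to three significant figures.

Q ≈ 0.0425 m³/s

Swamee-Jain (Type II): Q = -0.965·√(gD⁵h_f/L)·ln[ε/(3.7D) + √(3.17ν²L/(gD³h_f))]
√(gD⁵h_f/L) = √(9.81·0.128⁵·144/1870) = 0.005095
ε/(3.7D) = 1.18×10^-4; √(3.17ν²L/(gD³h_f)) = 5.82×10^-5
Q = -0.965·0.005095·ln(1.764×10^-4) = 0.04249 m³/s
Check: V = 3.30 m/s, Re = 3.25×10^5, f = 0.01785, h_f = 145 m ≈ 144 m ✓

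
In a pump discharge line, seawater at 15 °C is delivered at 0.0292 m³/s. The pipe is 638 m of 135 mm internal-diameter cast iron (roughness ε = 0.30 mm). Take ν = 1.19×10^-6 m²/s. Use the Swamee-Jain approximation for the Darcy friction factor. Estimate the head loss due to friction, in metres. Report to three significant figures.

h_f ≈ 25.0 m

V = 4Q/(πD²) = 4·0.0292/(π·0.135²) = 2.040 m/s
Re = VD/ν = 2.040·0.135/1.19×10^-6 = 2.31×10^5 → turbulent
ε/D = 0.30/135 = 0.00222
Swamee-Jain: f = 0.02498
h_f = f(L/D)V²/(2g) = 0.02498·(638/0.135)·2.040²/(2·9.81) = 25.04 m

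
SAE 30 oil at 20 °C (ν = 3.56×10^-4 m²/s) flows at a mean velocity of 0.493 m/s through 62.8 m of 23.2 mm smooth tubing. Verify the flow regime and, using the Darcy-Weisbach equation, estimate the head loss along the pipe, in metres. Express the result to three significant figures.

h_f ≈ 66.8 m

Re = VD/ν = 0.493·0.02320/3.56×10^-4 = 32.1 → laminar (Re < 2300)
f = 64/Re = 1.992
h_f = f(L/D)V²/(2g) = 1.992·(62.8/0.02320)·0.493²/(2·9.81) = 66.80 m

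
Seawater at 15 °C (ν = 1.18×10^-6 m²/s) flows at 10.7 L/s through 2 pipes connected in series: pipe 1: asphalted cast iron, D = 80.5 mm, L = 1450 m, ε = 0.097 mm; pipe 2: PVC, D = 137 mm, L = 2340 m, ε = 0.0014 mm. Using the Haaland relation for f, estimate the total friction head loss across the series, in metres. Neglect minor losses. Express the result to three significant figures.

H ≈ 98.1 m

Pipe 1: V = 2.102 m/s, Re = 1.43×10^5, ε/D = 0.00120, f = 0.02209, h_1 = f(L/D)V²/2g = 89.62 m
Pipe 2: V = 0.7259 m/s, Re = 8.43×10^4, ε/D = 1.02×10^-5, f = 0.01851, h_2 = f(L/D)V²/2g = 8.491 m
Series → Q common, losses add: H = Σh = 98.11 m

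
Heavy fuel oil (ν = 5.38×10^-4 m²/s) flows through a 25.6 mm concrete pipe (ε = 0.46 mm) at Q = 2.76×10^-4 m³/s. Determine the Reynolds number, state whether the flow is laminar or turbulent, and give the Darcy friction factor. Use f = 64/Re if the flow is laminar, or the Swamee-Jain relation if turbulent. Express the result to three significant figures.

Re ≈ 25.5; laminar; f = 64/Re ≈ 2.51

V = 4Q/(πD²) = 0.5362 m/s
Re = VD/ν = 0.5362·0.0256/5.38×10^-4 = 25.5
Re < 2300 → laminar → f = 64/Re = 2.508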